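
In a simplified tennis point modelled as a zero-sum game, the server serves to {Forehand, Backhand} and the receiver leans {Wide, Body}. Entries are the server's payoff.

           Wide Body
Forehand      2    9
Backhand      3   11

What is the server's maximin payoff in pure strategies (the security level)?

3

Row minima: Forehand → 2, Backhand → 3.
The best of these is 3.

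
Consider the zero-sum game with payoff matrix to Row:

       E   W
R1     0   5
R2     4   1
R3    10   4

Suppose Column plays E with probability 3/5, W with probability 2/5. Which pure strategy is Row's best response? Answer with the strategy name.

R3

Expected payoff of R1: (3/5)·0 + (2/5)·5 = 2.
Expected payoff of R2: (3/5)·4 + (2/5)·1 = 14/5.
Expected payoff of R3: (3/5)·10 + (2/5)·4 = 38/5.
The largest is 38/5, so Row's best response is R3.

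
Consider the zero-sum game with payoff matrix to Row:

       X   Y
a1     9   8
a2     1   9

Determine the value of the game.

Row minima: a1 → 8, a2 → 1; maximin = 8.
Column maxima: X → 9, Y → 9; minimax = 9.
8 ≠ 9, so there is no saddle point; optimal play is mixed.
Let Row play a1 with probability p. Expected payoff against X: 9p + 1(1−p) = 8p + 1; against Y: 8p + 9(1−p) = −p + 9.
Setting these equal: 8p + 1 = −p + 9 ⇒ 9p = 8 ⇒ p = 8/9, and the value is (8)·(8/9) + 1 = 73/9.
For Column: with q = P(X), equating a1's and a2's payoffs gives q + 8 = −8q + 9 ⇒ q = 1/9.

73/9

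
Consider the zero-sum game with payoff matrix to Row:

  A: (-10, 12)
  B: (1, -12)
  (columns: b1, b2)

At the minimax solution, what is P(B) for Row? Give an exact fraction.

Row minima: A → -10, B → -12; maximin = -10.
Column maxima: b1 → 1, b2 → 12; minimax = 1.
-10 ≠ 1, so there is no saddle point; optimal play is mixed.
Let Row play A with probability p. Expected payoff against b1: (-10)p + 1(1−p) = −11p + 1; against b2: 12p + (-12)(1−p) = 24p − 12.
Setting these equal: −11p + 1 = 24p − 12 ⇒ −35p = -13 ⇒ p = 13/35, and the value is (-11)·(13/35) + 1 = -108/35.
For Column: with q = P(b1), equating A's and B's payoffs gives −22q + 12 = 13q − 12 ⇒ q = 24/35.

22/35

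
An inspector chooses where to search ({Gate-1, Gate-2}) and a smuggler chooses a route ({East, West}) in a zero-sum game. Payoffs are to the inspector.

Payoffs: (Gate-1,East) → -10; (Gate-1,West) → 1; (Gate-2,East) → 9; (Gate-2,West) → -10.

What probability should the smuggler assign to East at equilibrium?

11/30

Row minima: Gate-1 → -10, Gate-2 → -10; maximin = -10.
Column maxima: East → 9, West → 1; minimax = 1.
-10 ≠ 1, so there is no saddle point; optimal play is mixed.
Let the inspector play Gate-1 with probability p. Expected payoff against East: (-10)p + 9(1−p) = −19p + 9; against West: 1p + (-10)(1−p) = 11p − 10.
Setting these equal: −19p + 9 = 11p − 10 ⇒ −30p = -19 ⇒ p = 19/30, and the value is (-19)·(19/30) + 9 = -91/30.
For the smuggler: with q = P(East), equating Gate-1's and Gate-2's payoffs gives −11q + 1 = 19q − 10 ⇒ q = 11/30.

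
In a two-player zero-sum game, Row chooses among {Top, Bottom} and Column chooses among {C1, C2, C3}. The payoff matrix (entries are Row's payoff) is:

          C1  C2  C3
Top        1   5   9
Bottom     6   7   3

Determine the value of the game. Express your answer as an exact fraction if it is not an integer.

51/11

Row minima: Top → 1, Bottom → 3; maximin = 3.
Column maxima: C1 → 6, C2 → 7, C3 → 9; minimax = 6.
3 ≠ 6, so there is no saddle point; optimal play is mixed.
C2 is strictly dominated by C1 (it gives Row strictly more in every row), so Column never plays it.
On the remaining 2×2 (Top, Bottom vs C1, C3):
Let Row play Top with probability p. Expected payoff against C1: 1p + 6(1−p) = −5p + 6; against C3: 9p + 3(1−p) = 6p + 3.
Setting these equal: −5p + 6 = 6p + 3 ⇒ −11p = -3 ⇒ p = 3/11, and the value is (-5)·(3/11) + 6 = 51/11.
For Column: with q = P(C1), equating Top's and Bottom's payoffs gives −8q + 9 = 3q + 3 ⇒ q = 6/11.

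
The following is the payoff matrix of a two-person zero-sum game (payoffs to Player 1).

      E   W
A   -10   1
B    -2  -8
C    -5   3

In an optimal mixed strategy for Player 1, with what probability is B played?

Row minima: A → -10, B → -8, C → -5; maximin = -5.
Column maxima: E → -2, W → 3; minimax = -2.
-5 ≠ -2, so there is no saddle point; optimal play is mixed.
A is strictly dominated by C, so Player 1 never plays it.
On the remaining 2×2 (B, C vs E, W):
Let Player 1 play B with probability p. Expected payoff against E: (-2)p + (-5)(1−p) = 3p − 5; against W: (-8)p + 3(1−p) = −11p + 3.
Setting these equal: 3p − 5 = −11p + 3 ⇒ 14p = 8 ⇒ p = 4/7, and the value is (3)·(4/7) − 5 = -23/7.
For Player 2: with q = P(E), equating B's and C's payoffs gives 6q − 8 = −8q + 3 ⇒ q = 11/14.

4/7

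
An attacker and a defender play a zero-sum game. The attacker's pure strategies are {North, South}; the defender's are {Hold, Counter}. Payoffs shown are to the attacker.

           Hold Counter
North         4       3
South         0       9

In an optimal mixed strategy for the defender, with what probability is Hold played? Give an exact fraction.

3/5

Row minima: North → 3, South → 0; maximin = 3.
Column maxima: Hold → 4, Counter → 9; minimax = 4.
3 ≠ 4, so there is no saddle point; optimal play is mixed.
Let the attacker play North with probability p. Expected payoff against Hold: 4p + 0(1−p) = 4p; against Counter: 3p + 9(1−p) = −6p + 9.
Setting these equal: 4p = −6p + 9 ⇒ 10p = 9 ⇒ p = 9/10, and the value is (4)·(9/10) = 18/5.
For the defender: with q = P(Hold), equating North's and South's payoffs gives q + 3 = −9q + 9 ⇒ q = 3/5.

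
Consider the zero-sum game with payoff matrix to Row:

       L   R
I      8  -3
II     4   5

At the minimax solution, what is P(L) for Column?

Row minima: I → -3, II → 4; maximin = 4.
Column maxima: L → 8, R → 5; minimax = 5.
4 ≠ 5, so there is no saddle point; optimal play is mixed.
Let Row play I with probability p. Expected payoff against L: 8p + 4(1−p) = 4p + 4; against R: (-3)p + 5(1−p) = −8p + 5.
Setting these equal: 4p + 4 = −8p + 5 ⇒ 12p = 1 ⇒ p = 1/12, and the value is (4)·(1/12) + 4 = 13/3.
For Column: with q = P(L), equating I's and II's payoffs gives 11q − 3 = −q + 5 ⇒ q = 2/3.

2/3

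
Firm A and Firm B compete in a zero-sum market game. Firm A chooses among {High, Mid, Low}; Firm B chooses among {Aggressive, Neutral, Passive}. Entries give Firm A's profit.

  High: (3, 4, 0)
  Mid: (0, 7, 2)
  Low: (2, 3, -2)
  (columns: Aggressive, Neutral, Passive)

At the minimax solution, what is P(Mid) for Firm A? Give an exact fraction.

3/5

Row minima: High → 0, Mid → 0, Low → -2; maximin = 0.
Column maxima: Aggressive → 3, Neutral → 7, Passive → 2; minimax = 2.
0 ≠ 2, so there is no saddle point; optimal play is mixed.
Low is strictly dominated by High, so Firm A never plays it.
Neutral is strictly dominated by Aggressive (it gives Firm A strictly more in every row), so Firm B never plays it.
On the remaining 2×2 (High, Mid vs Aggressive, Passive):
Let Firm A play High with probability p. Expected payoff against Aggressive: 3p + 0(1−p) = 3p; against Passive: 0p + 2(1−p) = −2p + 2.
Setting these equal: 3p = −2p + 2 ⇒ 5p = 2 ⇒ p = 2/5, and the value is (3)·(2/5) = 6/5.
For Firm B: with q = P(Aggressive), equating High's and Mid's payoffs gives 3q = −2q + 2 ⇒ q = 2/5.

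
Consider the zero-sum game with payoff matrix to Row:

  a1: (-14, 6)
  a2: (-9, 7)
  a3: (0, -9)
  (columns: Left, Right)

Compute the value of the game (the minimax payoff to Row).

Row minima: a1 → -14, a2 → -9, a3 → -9; maximin = -9.
Column maxima: Left → 0, Right → 7; minimax = 0.
-9 ≠ 0, so there is no saddle point; optimal play is mixed.
a1 is strictly dominated by a2, so Row never plays it.
On the remaining 2×2 (a2, a3 vs Left, Right):
Let Row play a2 with probability p. Expected payoff against Left: (-9)p + 0(1−p) = −9p; against Right: 7p + (-9)(1−p) = 16p − 9.
Setting these equal: −9p = 16p − 9 ⇒ −25p = -9 ⇒ p = 9/25, and the value is (-9)·(9/25) = -81/25.
For Column: with q = P(Left), equating a2's and a3's payoffs gives −16q + 7 = 9q − 9 ⇒ q = 16/25.

-81/25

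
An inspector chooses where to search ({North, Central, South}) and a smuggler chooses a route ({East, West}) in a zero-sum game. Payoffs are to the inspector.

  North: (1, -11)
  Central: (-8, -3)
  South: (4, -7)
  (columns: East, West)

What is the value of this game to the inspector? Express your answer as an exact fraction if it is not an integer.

Row minima: North → -11, Central → -8, South → -7; maximin = -7.
Column maxima: East → 4, West → -3; minimax = -3.
-7 ≠ -3, so there is no saddle point; optimal play is mixed.
North is strictly dominated by South, so the inspector never plays it.
On the remaining 2×2 (Central, South vs East, West):
Let the inspector play Central with probability p. Expected payoff against East: (-8)p + 4(1−p) = −12p + 4; against West: (-3)p + (-7)(1−p) = 4p − 7.
Setting these equal: −12p + 4 = 4p − 7 ⇒ −16p = -11 ⇒ p = 11/16, and the value is (-12)·(11/16) + 4 = -17/4.
For the smuggler: with q = P(East), equating Central's and South's payoffs gives −5q − 3 = 11q − 7 ⇒ q = 1/4.

-17/4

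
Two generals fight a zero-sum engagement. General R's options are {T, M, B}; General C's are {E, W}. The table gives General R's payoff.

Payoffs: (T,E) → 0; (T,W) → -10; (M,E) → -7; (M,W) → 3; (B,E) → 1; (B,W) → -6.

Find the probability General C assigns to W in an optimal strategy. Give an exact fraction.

8/17

Row minima: T → -10, M → -7, B → -6; maximin = -6.
Column maxima: E → 1, W → 3; minimax = 1.
-6 ≠ 1, so there is no saddle point; optimal play is mixed.
T is strictly dominated by B, so General R never plays it.
On the remaining 2×2 (M, B vs E, W):
Let General R play M with probability p. Expected payoff against E: (-7)p + 1(1−p) = −8p + 1; against W: 3p + (-6)(1−p) = 9p − 6.
Setting these equal: −8p + 1 = 9p − 6 ⇒ −17p = -7 ⇒ p = 7/17, and the value is (-8)·(7/17) + 1 = -39/17.
For General C: with q = P(E), equating M's and B's payoffs gives −10q + 3 = 7q − 6 ⇒ q = 9/17.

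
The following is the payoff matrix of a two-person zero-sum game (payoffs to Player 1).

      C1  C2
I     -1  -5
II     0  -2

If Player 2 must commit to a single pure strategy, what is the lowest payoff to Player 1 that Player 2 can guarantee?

Column maxima: C1 → 0, C2 → -2.
The smallest of these is -2.

-2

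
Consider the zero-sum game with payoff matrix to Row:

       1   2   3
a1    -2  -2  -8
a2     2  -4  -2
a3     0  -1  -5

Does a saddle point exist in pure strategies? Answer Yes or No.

Row minima: a1 → -8, a2 → -4, a3 → -5; maximin = -4.
Column maxima: 1 → 2, 2 → -1, 3 → -2; minimax = -2.
-4 ≠ -2, so no pure-strategy equilibrium exists.

No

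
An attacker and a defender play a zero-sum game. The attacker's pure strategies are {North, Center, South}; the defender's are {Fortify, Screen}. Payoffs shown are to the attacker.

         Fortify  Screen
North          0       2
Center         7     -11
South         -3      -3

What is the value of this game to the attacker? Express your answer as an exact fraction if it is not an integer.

Row minima: North → 0, Center → -11, South → -3; maximin = 0.
Column maxima: Fortify → 7, Screen → 2; minimax = 2.
0 ≠ 2, so there is no saddle point; optimal play is mixed.
South is strictly dominated by North, so the attacker never plays it.
On the remaining 2×2 (North, Center vs Fortify, Screen):
Let the attacker play North with probability p. Expected payoff against Fortify: 0p + 7(1−p) = −7p + 7; against Screen: 2p + (-11)(1−p) = 13p − 11.
Setting these equal: −7p + 7 = 13p − 11 ⇒ −20p = -18 ⇒ p = 9/10, and the value is (-7)·(9/10) + 7 = 7/10.
For the defender: with q = P(Fortify), equating North's and Center's payoffs gives −2q + 2 = 18q − 11 ⇒ q = 13/20.

7/10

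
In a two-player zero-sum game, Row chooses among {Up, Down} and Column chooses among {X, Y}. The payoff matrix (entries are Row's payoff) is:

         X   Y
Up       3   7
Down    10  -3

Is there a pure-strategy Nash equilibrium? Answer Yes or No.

Row minima: Up → 3, Down → -3; maximin = 3.
Column maxima: X → 10, Y → 7; minimax = 7.
3 ≠ 7, so no pure-strategy equilibrium exists.

No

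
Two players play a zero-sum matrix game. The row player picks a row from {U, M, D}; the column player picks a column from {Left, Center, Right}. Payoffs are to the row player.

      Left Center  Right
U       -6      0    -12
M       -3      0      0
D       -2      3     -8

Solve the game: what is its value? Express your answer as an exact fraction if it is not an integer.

Row minima: U → -12, M → -3, D → -8; maximin = -3.
Column maxima: Left → -2, Center → 3, Right → 0; minimax = -2.
-3 ≠ -2, so there is no saddle point; optimal play is mixed.
U is strictly dominated by D, so the row player never plays it.
Center is strictly dominated by Left (it gives the row player strictly more in every row), so the column player never plays it.
On the remaining 2×2 (M, D vs Left, Right):
Let the row player play M with probability p. Expected payoff against Left: (-3)p + (-2)(1−p) = −p − 2; against Right: 0p + (-8)(1−p) = 8p − 8.
Setting these equal: −p − 2 = 8p − 8 ⇒ −9p = -6 ⇒ p = 2/3, and the value is (-1)·(2/3) − 2 = -8/3.
For the column player: with q = P(Left), equating M's and D's payoffs gives −3q = 6q − 8 ⇒ q = 8/9.

-8/3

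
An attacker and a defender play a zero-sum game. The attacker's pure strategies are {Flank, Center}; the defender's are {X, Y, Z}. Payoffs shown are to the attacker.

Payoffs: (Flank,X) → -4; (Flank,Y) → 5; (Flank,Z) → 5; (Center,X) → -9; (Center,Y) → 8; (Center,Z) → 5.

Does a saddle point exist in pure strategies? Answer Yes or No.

Yes

Row minima: Flank → -4, Center → -9; maximin = -4.
Column maxima: X → -4, Y → 8, Z → 5; minimax = -4.
maximin = minimax = -4, so a saddle point exists.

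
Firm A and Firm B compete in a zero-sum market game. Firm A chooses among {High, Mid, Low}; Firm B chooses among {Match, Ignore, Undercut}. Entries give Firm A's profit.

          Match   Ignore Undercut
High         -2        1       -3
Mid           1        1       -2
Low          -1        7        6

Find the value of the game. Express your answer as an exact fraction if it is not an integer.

Row minima: High → -3, Mid → -2, Low → -1; maximin = -1.
Column maxima: Match → 1, Ignore → 7, Undercut → 6; minimax = 1.
-1 ≠ 1, so there is no saddle point; optimal play is mixed.
High is strictly dominated by Low, so Firm A never plays it.
Ignore is strictly dominated by Undercut (it gives Firm A strictly more in every row), so Firm B never plays it.
On the remaining 2×2 (Mid, Low vs Match, Undercut):
Let Firm A play Mid with probability p. Expected payoff against Match: 1p + (-1)(1−p) = 2p − 1; against Undercut: (-2)p + 6(1−p) = −8p + 6.
Setting these equal: 2p − 1 = −8p + 6 ⇒ 10p = 7 ⇒ p = 7/10, and the value is (2)·(7/10) − 1 = 2/5.
For Firm B: with q = P(Match), equating Mid's and Low's payoffs gives 3q − 2 = −7q + 6 ⇒ q = 4/5.

2/5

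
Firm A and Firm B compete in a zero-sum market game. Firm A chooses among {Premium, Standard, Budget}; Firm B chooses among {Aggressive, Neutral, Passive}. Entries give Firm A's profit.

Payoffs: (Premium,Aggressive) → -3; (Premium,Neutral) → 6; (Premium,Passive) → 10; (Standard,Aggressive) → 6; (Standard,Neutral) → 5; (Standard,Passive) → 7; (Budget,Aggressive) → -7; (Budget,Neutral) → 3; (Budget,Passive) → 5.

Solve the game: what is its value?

Row minima: Premium → -3, Standard → 5, Budget → -7; maximin = 5.
Column maxima: Aggressive → 6, Neutral → 6, Passive → 10; minimax = 6.
5 ≠ 6, so there is no saddle point; optimal play is mixed.
Budget is strictly dominated by Premium, so Firm A never plays it.
Passive is strictly dominated by Aggressive (it gives Firm A strictly more in every row), so Firm B never plays it.
On the remaining 2×2 (Premium, Standard vs Aggressive, Neutral):
Let Firm A play Premium with probability p. Expected payoff against Aggressive: (-3)p + 6(1−p) = −9p + 6; against Neutral: 6p + 5(1−p) = p + 5.
Setting these equal: −9p + 6 = p + 5 ⇒ −10p = -1 ⇒ p = 1/10, and the value is (-9)·(1/10) + 6 = 51/10.
For Firm B: with q = P(Aggressive), equating Premium's and Standard's payoffs gives −9q + 6 = q + 5 ⇒ q = 1/10.

51/10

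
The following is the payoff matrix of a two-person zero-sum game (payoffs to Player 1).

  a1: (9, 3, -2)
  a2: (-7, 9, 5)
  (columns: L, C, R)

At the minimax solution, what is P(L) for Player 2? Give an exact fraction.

7/23

Row minima: a1 → -2, a2 → -7; maximin = -2.
Column maxima: L → 9, C → 9, R → 5; minimax = 5.
-2 ≠ 5, so there is no saddle point; optimal play is mixed.
C is strictly dominated by R (it gives Player 1 strictly more in every row), so Player 2 never plays it.
On the remaining 2×2 (a1, a2 vs L, R):
Let Player 1 play a1 with probability p. Expected payoff against L: 9p + (-7)(1−p) = 16p − 7; against R: (-2)p + 5(1−p) = −7p + 5.
Setting these equal: 16p − 7 = −7p + 5 ⇒ 23p = 12 ⇒ p = 12/23, and the value is (16)·(12/23) − 7 = 31/23.
For Player 2: with q = P(L), equating a1's and a2's payoffs gives 11q − 2 = −12q + 5 ⇒ q = 7/23.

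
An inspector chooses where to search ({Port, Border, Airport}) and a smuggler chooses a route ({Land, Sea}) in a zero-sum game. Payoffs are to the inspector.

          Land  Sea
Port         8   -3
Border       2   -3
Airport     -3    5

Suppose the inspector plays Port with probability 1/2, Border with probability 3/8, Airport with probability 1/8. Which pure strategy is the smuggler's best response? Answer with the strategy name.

If the smuggler plays Land, the inspector's expected payoff is (1/2)·8 + (3/8)·2 + (1/8)·(-3) = 35/8.
If the smuggler plays Sea, the inspector's expected payoff is (1/2)·(-3) + (3/8)·(-3) + (1/8)·5 = -2.
The smuggler minimizes the inspector's payoff; the smallest is -2, so the best response is Sea.

Sea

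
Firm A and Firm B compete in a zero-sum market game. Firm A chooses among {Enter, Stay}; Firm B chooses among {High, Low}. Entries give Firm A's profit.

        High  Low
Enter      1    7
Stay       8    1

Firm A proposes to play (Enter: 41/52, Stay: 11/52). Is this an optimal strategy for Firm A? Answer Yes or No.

No

Against High this mix gives (41/52)·1 + (11/52)·8 = 129/52.
Against Low this mix gives (41/52)·7 + (11/52)·1 = 149/26.
Firm B will play High, holding Firm A to 129/52. Shifting weight toward the row that does better against High would raise this floor (the equalizing mix achieves 55/13 against both High and Low), so the proposed strategy is not optimal.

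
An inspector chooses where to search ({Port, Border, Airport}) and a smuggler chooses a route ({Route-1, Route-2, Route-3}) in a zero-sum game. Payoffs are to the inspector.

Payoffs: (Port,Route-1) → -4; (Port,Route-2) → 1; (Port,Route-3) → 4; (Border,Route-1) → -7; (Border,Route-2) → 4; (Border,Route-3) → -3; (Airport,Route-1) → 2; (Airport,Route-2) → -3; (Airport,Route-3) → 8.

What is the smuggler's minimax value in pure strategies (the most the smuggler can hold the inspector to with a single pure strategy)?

2

Column maxima: Route-1 → 2, Route-2 → 4, Route-3 → 8.
The smallest of these is 2.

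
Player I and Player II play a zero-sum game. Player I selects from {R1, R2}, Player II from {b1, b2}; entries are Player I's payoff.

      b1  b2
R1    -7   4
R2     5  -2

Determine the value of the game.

Row minima: R1 → -7, R2 → -2; maximin = -2.
Column maxima: b1 → 5, b2 → 4; minimax = 4.
-2 ≠ 4, so there is no saddle point; optimal play is mixed.
Let Player I play R1 with probability p. Expected payoff against b1: (-7)p + 5(1−p) = −12p + 5; against b2: 4p + (-2)(1−p) = 6p − 2.
Setting these equal: −12p + 5 = 6p − 2 ⇒ −18p = -7 ⇒ p = 7/18, and the value is (-12)·(7/18) + 5 = 1/3.
For Player II: with q = P(b1), equating R1's and R2's payoffs gives −11q + 4 = 7q − 2 ⇒ q = 1/3.

1/3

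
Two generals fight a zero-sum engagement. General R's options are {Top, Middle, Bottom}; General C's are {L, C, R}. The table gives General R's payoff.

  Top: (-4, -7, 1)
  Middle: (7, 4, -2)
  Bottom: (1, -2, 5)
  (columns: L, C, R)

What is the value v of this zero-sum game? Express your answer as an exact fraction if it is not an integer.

Row minima: Top → -7, Middle → -2, Bottom → -2; maximin = -2.
Column maxima: L → 7, C → 4, R → 5; minimax = 4.
-2 ≠ 4, so there is no saddle point; optimal play is mixed.
Top is strictly dominated by Bottom, so General R never plays it.
L is strictly dominated by C (it gives General R strictly more in every row), so General C never plays it.
On the remaining 2×2 (Middle, Bottom vs C, R):
Let General R play Middle with probability p. Expected payoff against C: 4p + (-2)(1−p) = 6p − 2; against R: (-2)p + 5(1−p) = −7p + 5.
Setting these equal: 6p − 2 = −7p + 5 ⇒ 13p = 7 ⇒ p = 7/13, and the value is (6)·(7/13) − 2 = 16/13.
For General C: with q = P(C), equating Middle's and Bottom's payoffs gives 6q − 2 = −7q + 5 ⇒ q = 7/13.

16/13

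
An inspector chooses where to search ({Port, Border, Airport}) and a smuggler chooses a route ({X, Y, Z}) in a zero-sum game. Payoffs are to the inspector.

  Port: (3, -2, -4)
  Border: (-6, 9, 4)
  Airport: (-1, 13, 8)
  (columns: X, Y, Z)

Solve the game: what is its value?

5/4

Row minima: Port → -4, Border → -6, Airport → -1; maximin = -1.
Column maxima: X → 3, Y → 13, Z → 8; minimax = 3.
-1 ≠ 3, so there is no saddle point; optimal play is mixed.
Border is strictly dominated by Airport, so the inspector never plays it.
Y is strictly dominated by Z (it gives the inspector strictly more in every row), so the smuggler never plays it.
On the remaining 2×2 (Port, Airport vs X, Z):
Let the inspector play Port with probability p. Expected payoff against X: 3p + (-1)(1−p) = 4p − 1; against Z: (-4)p + 8(1−p) = −12p + 8.
Setting these equal: 4p − 1 = −12p + 8 ⇒ 16p = 9 ⇒ p = 9/16, and the value is (4)·(9/16) − 1 = 5/4.
For the smuggler: with q = P(X), equating Port's and Airport's payoffs gives 7q − 4 = −9q + 8 ⇒ q = 3/4.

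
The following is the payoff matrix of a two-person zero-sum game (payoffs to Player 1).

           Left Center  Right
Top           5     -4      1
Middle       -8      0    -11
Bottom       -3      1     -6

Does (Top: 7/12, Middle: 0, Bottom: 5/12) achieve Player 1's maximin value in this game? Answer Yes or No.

Yes

Against Left this mix gives (7/12)·5 + (5/12)·(-3) = 5/3.
Against Center this mix gives (7/12)·(-4) + (5/12)·1 = -23/12.
Against Right this mix gives (7/12)·1 + (5/12)·(-6) = -23/12.
All of Player 2's active replies (Center, Right) yield -23/12, and no column does worse for Player 1. The mix makes Player 2 indifferent and guarantees -23/12, so it is optimal.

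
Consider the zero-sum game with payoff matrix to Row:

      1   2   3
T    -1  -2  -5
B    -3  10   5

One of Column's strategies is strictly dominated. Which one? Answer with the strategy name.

2

3 holds Row's payoff strictly below 2 in every row: -5 < -2, 5 < 10.
So 2 is strictly dominated for Column.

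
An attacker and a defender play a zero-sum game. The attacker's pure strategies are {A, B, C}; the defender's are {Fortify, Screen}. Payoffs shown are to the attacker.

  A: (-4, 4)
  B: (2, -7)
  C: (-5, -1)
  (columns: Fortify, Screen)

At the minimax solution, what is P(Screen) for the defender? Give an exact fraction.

Row minima: A → -4, B → -7, C → -5; maximin = -4.
Column maxima: Fortify → 2, Screen → 4; minimax = 2.
-4 ≠ 2, so there is no saddle point; optimal play is mixed.
C is strictly dominated by A, so the attacker never plays it.
On the remaining 2×2 (A, B vs Fortify, Screen):
Let the attacker play A with probability p. Expected payoff against Fortify: (-4)p + 2(1−p) = −6p + 2; against Screen: 4p + (-7)(1−p) = 11p − 7.
Setting these equal: −6p + 2 = 11p − 7 ⇒ −17p = -9 ⇒ p = 9/17, and the value is (-6)·(9/17) + 2 = -20/17.
For the defender: with q = P(Fortify), equating A's and B's payoffs gives −8q + 4 = 9q − 7 ⇒ q = 11/17.

6/17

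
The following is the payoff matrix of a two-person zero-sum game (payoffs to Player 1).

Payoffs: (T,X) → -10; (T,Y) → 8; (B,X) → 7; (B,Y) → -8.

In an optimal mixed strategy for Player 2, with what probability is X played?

16/33

Row minima: T → -10, B → -8; maximin = -8.
Column maxima: X → 7, Y → 8; minimax = 7.
-8 ≠ 7, so there is no saddle point; optimal play is mixed.
Let Player 1 play T with probability p. Expected payoff against X: (-10)p + 7(1−p) = −17p + 7; against Y: 8p + (-8)(1−p) = 16p − 8.
Setting these equal: −17p + 7 = 16p − 8 ⇒ −33p = -15 ⇒ p = 5/11, and the value is (-17)·(5/11) + 7 = -8/11.
For Player 2: with q = P(X), equating T's and B's payoffs gives −18q + 8 = 15q − 8 ⇒ q = 16/33.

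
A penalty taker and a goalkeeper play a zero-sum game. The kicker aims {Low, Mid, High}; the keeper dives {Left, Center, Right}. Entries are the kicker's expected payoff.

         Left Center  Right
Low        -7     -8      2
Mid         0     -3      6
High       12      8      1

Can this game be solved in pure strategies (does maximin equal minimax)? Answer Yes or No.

No

Row minima: Low → -8, Mid → -3, High → 1; maximin = 1.
Column maxima: Left → 12, Center → 8, Right → 6; minimax = 6.
1 ≠ 6, so no pure-strategy equilibrium exists.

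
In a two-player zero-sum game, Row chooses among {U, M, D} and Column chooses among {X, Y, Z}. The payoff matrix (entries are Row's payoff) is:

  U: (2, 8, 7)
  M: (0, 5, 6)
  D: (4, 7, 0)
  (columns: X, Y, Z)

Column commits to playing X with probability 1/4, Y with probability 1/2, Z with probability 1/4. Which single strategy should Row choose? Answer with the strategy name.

U

Expected payoff of U: (1/4)·2 + (1/2)·8 + (1/4)·7 = 25/4.
Expected payoff of M: (1/4)·0 + (1/2)·5 + (1/4)·6 = 4.
Expected payoff of D: (1/4)·4 + (1/2)·7 + (1/4)·0 = 9/2.
The largest is 25/4, so Row's best response is U.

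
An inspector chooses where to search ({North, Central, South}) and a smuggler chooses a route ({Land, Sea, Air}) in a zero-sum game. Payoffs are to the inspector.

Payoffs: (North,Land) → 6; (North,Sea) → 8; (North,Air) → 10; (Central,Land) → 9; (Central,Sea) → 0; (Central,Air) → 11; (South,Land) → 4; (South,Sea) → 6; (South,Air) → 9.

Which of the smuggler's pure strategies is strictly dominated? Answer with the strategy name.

Air

Land holds the inspector's payoff strictly below Air in every row: 6 < 10, 9 < 11, 4 < 9.
So Air is strictly dominated for the smuggler.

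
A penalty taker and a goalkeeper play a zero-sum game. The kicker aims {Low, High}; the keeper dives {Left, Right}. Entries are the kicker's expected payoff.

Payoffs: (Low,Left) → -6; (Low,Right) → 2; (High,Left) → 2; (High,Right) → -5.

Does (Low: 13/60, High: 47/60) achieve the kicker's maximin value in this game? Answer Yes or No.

No

Against Left this mix gives (13/60)·(-6) + (47/60)·2 = 4/15.
Against Right this mix gives (13/60)·2 + (47/60)·(-5) = -209/60.
The keeper will play Right, holding the kicker to -209/60. Shifting weight toward the row that does better against Right would raise this floor (the equalizing mix achieves -26/15 against both Right and Left), so the proposed strategy is not optimal.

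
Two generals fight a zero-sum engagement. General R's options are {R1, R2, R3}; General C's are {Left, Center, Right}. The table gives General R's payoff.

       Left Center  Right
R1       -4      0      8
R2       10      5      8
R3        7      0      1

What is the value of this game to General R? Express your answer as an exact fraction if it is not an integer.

5

Row minima: R1 → -4, R2 → 5, R3 → 0; maximin = 5.
Column maxima: Left → 10, Center → 5, Right → 8; minimax = 5.
Since maximin = minimax = 5, there is a saddle point and the value is 5.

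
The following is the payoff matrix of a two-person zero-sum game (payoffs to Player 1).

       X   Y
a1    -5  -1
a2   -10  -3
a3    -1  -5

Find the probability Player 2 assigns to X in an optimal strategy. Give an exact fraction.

Row minima: a1 → -5, a2 → -10, a3 → -5; maximin = -5.
Column maxima: X → -1, Y → -1; minimax = -1.
-5 ≠ -1, so there is no saddle point; optimal play is mixed.
a2 is strictly dominated by a1, so Player 1 never plays it.
On the remaining 2×2 (a1, a3 vs X, Y):
Let Player 1 play a1 with probability p. Expected payoff against X: (-5)p + (-1)(1−p) = −4p − 1; against Y: (-1)p + (-5)(1−p) = 4p − 5.
Setting these equal: −4p − 1 = 4p − 5 ⇒ −8p = -4 ⇒ p = 1/2, and the value is (-4)·(1/2) − 1 = -3.
For Player 2: with q = P(X), equating a1's and a3's payoffs gives −4q − 1 = 4q − 5 ⇒ q = 1/2.

1/2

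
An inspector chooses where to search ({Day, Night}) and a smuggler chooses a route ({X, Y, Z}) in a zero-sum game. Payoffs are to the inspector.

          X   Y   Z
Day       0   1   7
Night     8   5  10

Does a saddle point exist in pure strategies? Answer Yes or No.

Yes

Row minima: Day → 0, Night → 5; maximin = 5.
Column maxima: X → 8, Y → 5, Z → 10; minimax = 5.
maximin = minimax = 5, so a saddle point exists.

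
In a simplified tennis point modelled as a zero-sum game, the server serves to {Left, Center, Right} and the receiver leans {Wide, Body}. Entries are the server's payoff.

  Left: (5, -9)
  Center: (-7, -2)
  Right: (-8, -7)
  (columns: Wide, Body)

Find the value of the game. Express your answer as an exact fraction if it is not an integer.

-73/19

Row minima: Left → -9, Center → -7, Right → -8; maximin = -7.
Column maxima: Wide → 5, Body → -2; minimax = -2.
-7 ≠ -2, so there is no saddle point; optimal play is mixed.
Right is strictly dominated by Center, so the server never plays it.
On the remaining 2×2 (Left, Center vs Wide, Body):
Let the server play Left with probability p. Expected payoff against Wide: 5p + (-7)(1−p) = 12p − 7; against Body: (-9)p + (-2)(1−p) = −7p − 2.
Setting these equal: 12p − 7 = −7p − 2 ⇒ 19p = 5 ⇒ p = 5/19, and the value is (12)·(5/19) − 7 = -73/19.
For the receiver: with q = P(Wide), equating Left's and Center's payoffs gives 14q − 9 = −5q − 2 ⇒ q = 7/19.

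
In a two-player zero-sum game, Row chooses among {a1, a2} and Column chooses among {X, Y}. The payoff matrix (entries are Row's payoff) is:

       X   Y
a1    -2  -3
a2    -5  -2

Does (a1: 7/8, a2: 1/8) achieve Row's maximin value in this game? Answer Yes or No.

No

Against X this mix gives (7/8)·(-2) + (1/8)·(-5) = -19/8.
Against Y this mix gives (7/8)·(-3) + (1/8)·(-2) = -23/8.
Column will play Y, holding Row to -23/8. Shifting weight toward the row that does better against Y would raise this floor (the equalizing mix achieves -11/4 against both Y and X), so the proposed strategy is not optimal.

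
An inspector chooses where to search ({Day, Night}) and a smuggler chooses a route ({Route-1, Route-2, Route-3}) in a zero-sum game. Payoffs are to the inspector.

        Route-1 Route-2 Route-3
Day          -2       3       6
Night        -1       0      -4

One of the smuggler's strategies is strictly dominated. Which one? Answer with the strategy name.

Route-1 holds the inspector's payoff strictly below Route-2 in every row: -2 < 3, -1 < 0.
So Route-2 is strictly dominated for the smuggler.

Route-2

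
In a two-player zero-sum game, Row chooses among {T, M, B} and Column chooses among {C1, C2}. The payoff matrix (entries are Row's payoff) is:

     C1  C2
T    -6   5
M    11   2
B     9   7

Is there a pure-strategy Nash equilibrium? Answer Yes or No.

Yes

Row minima: T → -6, M → 2, B → 7; maximin = 7.
Column maxima: C1 → 11, C2 → 7; minimax = 7.
maximin = minimax = 7, so a saddle point exists.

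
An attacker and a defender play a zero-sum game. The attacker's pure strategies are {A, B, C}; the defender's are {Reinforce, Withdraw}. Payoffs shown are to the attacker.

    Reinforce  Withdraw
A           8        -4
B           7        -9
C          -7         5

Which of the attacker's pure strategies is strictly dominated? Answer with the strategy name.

A gives a strictly higher payoff than B against every column: 8 > 7, -4 > -9.
So B is strictly dominated and the attacker never plays it.

B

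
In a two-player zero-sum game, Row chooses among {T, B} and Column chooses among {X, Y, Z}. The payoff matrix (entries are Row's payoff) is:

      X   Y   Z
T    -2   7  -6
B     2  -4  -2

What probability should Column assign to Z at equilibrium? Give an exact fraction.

11/15

Row minima: T → -6, B → -4; maximin = -4.
Column maxima: X → 2, Y → 7, Z → -2; minimax = -2.
-4 ≠ -2, so there is no saddle point; optimal play is mixed.
X is strictly dominated by Z (it gives Row strictly more in every row), so Column never plays it.
On the remaining 2×2 (T, B vs Y, Z):
Let Row play T with probability p. Expected payoff against Y: 7p + (-4)(1−p) = 11p − 4; against Z: (-6)p + (-2)(1−p) = −4p − 2.
Setting these equal: 11p − 4 = −4p − 2 ⇒ 15p = 2 ⇒ p = 2/15, and the value is (11)·(2/15) − 4 = -38/15.
For Column: with q = P(Y), equating T's and B's payoffs gives 13q − 6 = −2q − 2 ⇒ q = 4/15.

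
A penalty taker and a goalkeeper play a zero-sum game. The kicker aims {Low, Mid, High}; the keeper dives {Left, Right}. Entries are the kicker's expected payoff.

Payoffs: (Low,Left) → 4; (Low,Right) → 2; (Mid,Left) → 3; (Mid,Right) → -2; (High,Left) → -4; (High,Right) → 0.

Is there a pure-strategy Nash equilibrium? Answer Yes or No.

Row minima: Low → 2, Mid → -2, High → -4; maximin = 2.
Column maxima: Left → 4, Right → 2; minimax = 2.
maximin = minimax = 2, so a saddle point exists.

Yes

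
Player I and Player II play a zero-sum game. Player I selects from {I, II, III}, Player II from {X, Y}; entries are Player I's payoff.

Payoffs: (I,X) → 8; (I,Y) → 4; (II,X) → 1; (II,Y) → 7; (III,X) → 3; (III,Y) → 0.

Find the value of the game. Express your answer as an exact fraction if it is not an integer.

Row minima: I → 4, II → 1, III → 0; maximin = 4.
Column maxima: X → 8, Y → 7; minimax = 7.
4 ≠ 7, so there is no saddle point; optimal play is mixed.
III is strictly dominated by I, so Player I never plays it.
On the remaining 2×2 (I, II vs X, Y):
Let Player I play I with probability p. Expected payoff against X: 8p + 1(1−p) = 7p + 1; against Y: 4p + 7(1−p) = −3p + 7.
Setting these equal: 7p + 1 = −3p + 7 ⇒ 10p = 6 ⇒ p = 3/5, and the value is (7)·(3/5) + 1 = 26/5.
For Player II: with q = P(X), equating I's and II's payoffs gives 4q + 4 = −6q + 7 ⇒ q = 3/10.

26/5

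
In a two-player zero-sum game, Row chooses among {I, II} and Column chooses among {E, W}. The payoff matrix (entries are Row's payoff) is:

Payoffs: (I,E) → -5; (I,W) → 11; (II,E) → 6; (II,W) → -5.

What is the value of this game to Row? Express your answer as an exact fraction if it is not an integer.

41/27

Row minima: I → -5, II → -5; maximin = -5.
Column maxima: E → 6, W → 11; minimax = 6.
-5 ≠ 6, so there is no saddle point; optimal play is mixed.
Let Row play I with probability p. Expected payoff against E: (-5)p + 6(1−p) = −11p + 6; against W: 11p + (-5)(1−p) = 16p − 5.
Setting these equal: −11p + 6 = 16p − 5 ⇒ −27p = -11 ⇒ p = 11/27, and the value is (-11)·(11/27) + 6 = 41/27.
For Column: with q = P(E), equating I's and II's payoffs gives −16q + 11 = 11q − 5 ⇒ q = 16/27.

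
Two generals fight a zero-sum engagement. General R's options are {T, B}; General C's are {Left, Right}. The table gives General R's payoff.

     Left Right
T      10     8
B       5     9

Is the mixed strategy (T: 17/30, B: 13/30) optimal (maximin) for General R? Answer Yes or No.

No

Against Left this mix gives (17/30)·10 + (13/30)·5 = 47/6.
Against Right this mix gives (17/30)·8 + (13/30)·9 = 253/30.
General C will play Left, holding General R to 47/6. Shifting weight toward the row that does better against Left would raise this floor (the equalizing mix achieves 25/3 against both Left and Right), so the proposed strategy is not optimal.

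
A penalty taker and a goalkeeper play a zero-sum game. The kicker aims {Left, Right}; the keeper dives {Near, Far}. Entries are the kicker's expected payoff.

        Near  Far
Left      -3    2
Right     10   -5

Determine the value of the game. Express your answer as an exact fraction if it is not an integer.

Row minima: Left → -3, Right → -5; maximin = -3.
Column maxima: Near → 10, Far → 2; minimax = 2.
-3 ≠ 2, so there is no saddle point; optimal play is mixed.
Let the kicker play Left with probability p. Expected payoff against Near: (-3)p + 10(1−p) = −13p + 10; against Far: 2p + (-5)(1−p) = 7p − 5.
Setting these equal: −13p + 10 = 7p − 5 ⇒ −20p = -15 ⇒ p = 3/4, and the value is (-13)·(3/4) + 10 = 1/4.
For the keeper: with q = P(Near), equating Left's and Right's payoffs gives −5q + 2 = 15q − 5 ⇒ q = 7/20.

1/4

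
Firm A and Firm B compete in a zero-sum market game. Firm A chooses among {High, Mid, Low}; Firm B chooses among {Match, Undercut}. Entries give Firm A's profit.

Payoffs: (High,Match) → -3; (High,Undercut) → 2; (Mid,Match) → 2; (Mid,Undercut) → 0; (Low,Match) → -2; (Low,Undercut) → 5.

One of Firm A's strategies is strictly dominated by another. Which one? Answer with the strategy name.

Low gives a strictly higher payoff than High against every column: -2 > -3, 5 > 2.
So High is strictly dominated and Firm A never plays it.

High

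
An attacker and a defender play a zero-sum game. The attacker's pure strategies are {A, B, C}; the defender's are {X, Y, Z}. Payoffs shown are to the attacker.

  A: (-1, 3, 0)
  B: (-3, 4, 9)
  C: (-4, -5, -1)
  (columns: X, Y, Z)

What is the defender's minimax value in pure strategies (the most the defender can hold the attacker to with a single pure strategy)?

Column maxima: X → -1, Y → 4, Z → 9.
The smallest of these is -1.

-1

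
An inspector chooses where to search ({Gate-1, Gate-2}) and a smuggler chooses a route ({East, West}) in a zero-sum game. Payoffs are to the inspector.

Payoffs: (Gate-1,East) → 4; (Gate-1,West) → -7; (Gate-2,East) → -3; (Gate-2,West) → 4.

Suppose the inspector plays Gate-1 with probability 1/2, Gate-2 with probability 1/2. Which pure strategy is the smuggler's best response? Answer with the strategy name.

West

If the smuggler plays East, the inspector's expected payoff is (1/2)·4 + (1/2)·(-3) = 1/2.
If the smuggler plays West, the inspector's expected payoff is (1/2)·(-7) + (1/2)·4 = -3/2.
The smuggler minimizes the inspector's payoff; the smallest is -3/2, so the best response is West.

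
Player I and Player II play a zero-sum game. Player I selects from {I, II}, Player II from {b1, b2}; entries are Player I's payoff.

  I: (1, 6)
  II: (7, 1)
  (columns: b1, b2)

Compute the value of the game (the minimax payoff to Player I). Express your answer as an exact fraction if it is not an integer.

41/11

Row minima: I → 1, II → 1; maximin = 1.
Column maxima: b1 → 7, b2 → 6; minimax = 6.
1 ≠ 6, so there is no saddle point; optimal play is mixed.
Let Player I play I with probability p. Expected payoff against b1: 1p + 7(1−p) = −6p + 7; against b2: 6p + 1(1−p) = 5p + 1.
Setting these equal: −6p + 7 = 5p + 1 ⇒ −11p = -6 ⇒ p = 6/11, and the value is (-6)·(6/11) + 7 = 41/11.
For Player II: with q = P(b1), equating I's and II's payoffs gives −5q + 6 = 6q + 1 ⇒ q = 5/11.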